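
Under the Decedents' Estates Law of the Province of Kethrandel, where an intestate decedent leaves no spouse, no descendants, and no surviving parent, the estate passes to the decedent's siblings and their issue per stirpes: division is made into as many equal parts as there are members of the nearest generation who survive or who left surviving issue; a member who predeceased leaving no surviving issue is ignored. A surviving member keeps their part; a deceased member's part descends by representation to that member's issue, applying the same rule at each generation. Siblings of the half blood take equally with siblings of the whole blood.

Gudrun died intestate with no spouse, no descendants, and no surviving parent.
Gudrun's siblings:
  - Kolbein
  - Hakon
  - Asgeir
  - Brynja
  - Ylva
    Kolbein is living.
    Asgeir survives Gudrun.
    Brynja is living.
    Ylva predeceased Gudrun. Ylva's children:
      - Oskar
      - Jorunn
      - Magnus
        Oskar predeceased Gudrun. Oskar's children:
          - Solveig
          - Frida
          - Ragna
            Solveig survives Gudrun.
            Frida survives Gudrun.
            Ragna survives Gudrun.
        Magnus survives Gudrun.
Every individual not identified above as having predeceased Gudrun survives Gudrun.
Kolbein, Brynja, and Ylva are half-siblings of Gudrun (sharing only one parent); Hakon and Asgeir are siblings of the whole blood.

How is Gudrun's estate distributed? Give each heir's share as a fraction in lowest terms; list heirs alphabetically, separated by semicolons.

Asgeir 1/5; Brynja 1/5; Frida 1/45; Hakon 1/5; Jorunn 1/15; Kolbein 1/5; Magnus 1/15; Ragna 1/45; Solveig 1/45

No spouse, descendants, or parent survives, so the estate passes to Gudrun's siblings per stirpes.
Half-blood and whole-blood siblings take equally under the stated rule.
The estate is divided into 5 equal shares of 1/5 among Kolbein, Hakon, Asgeir, Brynja, Ylva.
Kolbein is living and takes 1/5.
Hakon is living and takes 1/5.
Asgeir is living and takes 1/5.
Brynja is living and takes 1/5.
Ylva predeceased; the 1/5 allotted to Ylva's branch passes to Ylva's issue by representation.
The 1/5 is divided into 3 equal shares of 1/15 among Oskar, Jorunn, Magnus.
Oskar predeceased; the 1/15 allotted to Oskar's branch passes to Oskar's issue by representation.
The 1/15 is divided into 3 equal shares of 1/45 among Solveig, Frida, Ragna.
Solveig is living and takes 1/45.
Frida is living and takes 1/45.
Ragna is living and takes 1/45.
Jorunn is living and takes 1/15.
Magnus is living and takes 1/15.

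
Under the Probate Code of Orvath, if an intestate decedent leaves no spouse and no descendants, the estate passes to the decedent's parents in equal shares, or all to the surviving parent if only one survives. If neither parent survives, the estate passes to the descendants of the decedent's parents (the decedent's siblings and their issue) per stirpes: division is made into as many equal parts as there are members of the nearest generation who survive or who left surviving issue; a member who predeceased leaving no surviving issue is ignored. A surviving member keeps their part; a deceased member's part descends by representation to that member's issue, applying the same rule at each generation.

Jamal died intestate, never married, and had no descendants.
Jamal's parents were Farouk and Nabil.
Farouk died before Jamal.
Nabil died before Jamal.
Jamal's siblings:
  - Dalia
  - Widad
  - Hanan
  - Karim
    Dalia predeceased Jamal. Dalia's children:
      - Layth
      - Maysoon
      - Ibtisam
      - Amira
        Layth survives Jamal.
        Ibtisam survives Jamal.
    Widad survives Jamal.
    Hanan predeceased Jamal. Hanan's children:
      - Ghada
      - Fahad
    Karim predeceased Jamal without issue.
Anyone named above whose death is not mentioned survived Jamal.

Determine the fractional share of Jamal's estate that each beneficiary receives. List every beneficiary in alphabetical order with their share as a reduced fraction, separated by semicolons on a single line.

Neither parent survives and there are no descendants, so the estate passes to Jamal's siblings and their issue per stirpes.
Karim left no surviving issue, so that branch lapses and is disregarded.
The estate is divided into 3 equal shares of 1/3 among Dalia, Widad, Hanan.
Dalia predeceased; the 1/3 allotted to Dalia's branch passes to Dalia's issue by representation.
The 1/3 is divided into 4 equal shares of 1/12 among Layth, Maysoon, Ibtisam, Amira.
Layth is living and takes 1/12.
Maysoon is living and takes 1/12.
Ibtisam is living and takes 1/12.
Amira is living and takes 1/12.
Widad is living and takes 1/3.
Hanan predeceased; the 1/3 allotted to Hanan's branch passes to Hanan's issue by representation.
The 1/3 is divided into 2 equal shares of 1/6 among Ghada, Fahad.
Ghada is living and takes 1/6.
Fahad is living and takes 1/6.

Amira 1/12; Fahad 1/6; Ghada 1/6; Ibtisam 1/12; Layth 1/12; Maysoon 1/12; Widad 1/3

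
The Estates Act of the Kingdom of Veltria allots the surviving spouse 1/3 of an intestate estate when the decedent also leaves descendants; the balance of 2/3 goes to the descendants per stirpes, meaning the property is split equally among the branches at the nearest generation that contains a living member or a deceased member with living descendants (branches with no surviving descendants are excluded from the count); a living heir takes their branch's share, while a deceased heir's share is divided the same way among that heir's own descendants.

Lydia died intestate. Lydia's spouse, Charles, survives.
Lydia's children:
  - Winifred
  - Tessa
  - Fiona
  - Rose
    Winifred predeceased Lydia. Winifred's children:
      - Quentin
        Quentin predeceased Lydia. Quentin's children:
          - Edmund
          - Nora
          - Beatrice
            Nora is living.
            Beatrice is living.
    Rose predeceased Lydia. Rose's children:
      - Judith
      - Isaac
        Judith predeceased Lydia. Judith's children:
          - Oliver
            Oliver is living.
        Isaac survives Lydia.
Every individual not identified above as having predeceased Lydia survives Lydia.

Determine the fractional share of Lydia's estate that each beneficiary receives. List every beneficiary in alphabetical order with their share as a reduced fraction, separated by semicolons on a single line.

Beatrice 1/18; Charles 1/3; Edmund 1/18; Fiona 1/6; Isaac 1/12; Nora 1/18; Oliver 1/12; Tessa 1/6

Charles, as surviving spouse, takes 1/3.
The remaining 2/3 passes to Lydia's descendants per stirpes.
The 2/3 is divided into 4 equal shares of 1/6 among Winifred, Tessa, Fiona, Rose.
Winifred predeceased; the 1/6 allotted to Winifred's branch passes to Winifred's issue by representation.
Quentin's line is the sole branch at this level, so the full 1/6 passes to Quentin's issue by representation.
The 1/6 is divided into 3 equal shares of 1/18 among Edmund, Nora, Beatrice.
Edmund is living and takes 1/18.
Nora is living and takes 1/18.
Beatrice is living and takes 1/18.
Tessa is living and takes 1/6.
Fiona is living and takes 1/6.
Rose predeceased; the 1/6 allotted to Rose's branch passes to Rose's issue by representation.
The 1/6 is divided into 2 equal shares of 1/12 among Judith, Isaac.
Judith predeceased; the 1/12 allotted to Judith's branch passes to Judith's issue by representation.
Oliver is the sole taker at this level and receives the full 1/12.
Isaac is living and takes 1/12.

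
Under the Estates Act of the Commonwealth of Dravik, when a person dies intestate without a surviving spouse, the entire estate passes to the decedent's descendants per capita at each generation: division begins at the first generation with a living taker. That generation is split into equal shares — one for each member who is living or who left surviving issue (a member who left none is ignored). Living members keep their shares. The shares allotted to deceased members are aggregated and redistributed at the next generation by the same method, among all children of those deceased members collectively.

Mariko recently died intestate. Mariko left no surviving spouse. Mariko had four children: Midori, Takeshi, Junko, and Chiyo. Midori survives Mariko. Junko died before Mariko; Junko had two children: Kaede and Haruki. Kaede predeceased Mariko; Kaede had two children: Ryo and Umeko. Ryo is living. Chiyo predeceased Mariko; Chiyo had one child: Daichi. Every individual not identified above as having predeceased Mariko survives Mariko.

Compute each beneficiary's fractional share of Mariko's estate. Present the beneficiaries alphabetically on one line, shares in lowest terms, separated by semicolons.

Daichi 1/6; Haruki 1/6; Midori 1/4; Ryo 1/12; Takeshi 1/4; Umeko 1/12

There is no surviving spouse, so the entire estate passes to Mariko's descendants per capita at each generation.
At generation 1 (Midori, Takeshi, Junko, Chiyo) there are 4 shares of (1)/4 = 1/4 each.
Living: Midori and Takeshi — each takes 1/4.
Deceased: Junko and Chiyo. Their combined 1/2 is pooled and carried to generation 2.
At generation 2 (Kaede, Haruki, Daichi) there are 3 shares of (1/2)/3 = 1/6 each.
Living: Haruki and Daichi — each takes 1/6.
Deceased: Kaede. That 1/6 share is carried to generation 3.
At generation 3 (Ryo, Umeko) there are 2 shares of (1/6)/2 = 1/12 each.
Living: Ryo and Umeko — each takes 1/12.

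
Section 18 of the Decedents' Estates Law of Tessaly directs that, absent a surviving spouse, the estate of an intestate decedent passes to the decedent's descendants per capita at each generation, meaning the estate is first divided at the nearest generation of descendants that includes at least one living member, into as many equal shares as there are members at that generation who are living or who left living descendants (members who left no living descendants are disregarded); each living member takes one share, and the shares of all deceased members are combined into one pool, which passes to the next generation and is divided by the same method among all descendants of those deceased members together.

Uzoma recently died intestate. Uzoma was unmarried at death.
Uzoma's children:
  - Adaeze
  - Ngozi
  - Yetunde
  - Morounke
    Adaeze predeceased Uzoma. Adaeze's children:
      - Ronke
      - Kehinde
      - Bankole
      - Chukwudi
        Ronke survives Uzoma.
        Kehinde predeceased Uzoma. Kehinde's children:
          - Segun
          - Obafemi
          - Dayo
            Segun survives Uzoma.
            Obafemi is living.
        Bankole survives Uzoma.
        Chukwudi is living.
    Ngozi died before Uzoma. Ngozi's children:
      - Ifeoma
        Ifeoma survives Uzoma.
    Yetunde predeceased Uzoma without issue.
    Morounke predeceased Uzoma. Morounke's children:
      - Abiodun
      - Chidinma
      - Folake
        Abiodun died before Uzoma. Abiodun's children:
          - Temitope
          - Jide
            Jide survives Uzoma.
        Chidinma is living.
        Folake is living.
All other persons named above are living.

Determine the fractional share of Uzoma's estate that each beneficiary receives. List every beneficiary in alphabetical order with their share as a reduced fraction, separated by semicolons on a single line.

There is no surviving spouse, so the entire estate passes to Uzoma's descendants per capita at each generation.
No one at generation 1 (Adaeze, Ngozi, Morounke) is living; moving to the next generation.
At generation 2 (Ronke, Kehinde, Bankole, Chukwudi, Ifeoma, Abiodun, Chidinma, Folake) there are 8 shares of (1)/8 = 1/8 each.
Living: Ronke, Bankole, Chukwudi, Ifeoma, Chidinma, and Folake — each takes 1/8.
Deceased: Kehinde and Abiodun. Their combined 1/4 is pooled and carried to generation 3.
At generation 3 (Segun, Obafemi, Dayo, Temitope, Jide) there are 5 shares of (1/4)/5 = 1/20 each.
Living: Segun, Obafemi, Dayo, Temitope, and Jide — each takes 1/20.

Bankole 1/8; Chidinma 1/8; Chukwudi 1/8; Dayo 1/20; Folake 1/8; Ifeoma 1/8; Jide 1/20; Obafemi 1/20; Ronke 1/8; Segun 1/20; Temitope 1/20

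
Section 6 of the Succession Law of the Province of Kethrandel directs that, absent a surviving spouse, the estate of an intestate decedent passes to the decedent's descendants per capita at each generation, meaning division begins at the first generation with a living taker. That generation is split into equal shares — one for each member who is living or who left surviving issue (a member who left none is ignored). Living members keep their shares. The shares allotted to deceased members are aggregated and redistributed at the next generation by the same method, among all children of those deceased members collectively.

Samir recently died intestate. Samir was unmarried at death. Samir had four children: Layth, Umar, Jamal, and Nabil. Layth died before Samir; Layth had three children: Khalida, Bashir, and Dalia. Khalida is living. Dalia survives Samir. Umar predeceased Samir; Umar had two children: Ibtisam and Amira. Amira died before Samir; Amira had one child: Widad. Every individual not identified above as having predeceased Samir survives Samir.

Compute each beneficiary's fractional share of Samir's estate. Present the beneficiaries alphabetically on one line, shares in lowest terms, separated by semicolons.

Bashir 1/10; Dalia 1/10; Ibtisam 1/10; Jamal 1/4; Khalida 1/10; Nabil 1/4; Widad 1/10

There is no surviving spouse, so the entire estate passes to Samir's descendants per capita at each generation.
At generation 1 (Layth, Umar, Jamal, Nabil) there are 4 shares of (1)/4 = 1/4 each.
Living: Jamal and Nabil — each takes 1/4.
Deceased: Layth and Umar. Their combined 1/2 is pooled and carried to generation 2.
At generation 2 (Khalida, Bashir, Dalia, Ibtisam, Amira) there are 5 shares of (1/2)/5 = 1/10 each.
Living: Khalida, Bashir, Dalia, and Ibtisam — each takes 1/10.
Deceased: Amira. That 1/10 share is carried to generation 3.
At generation 3 (Widad) there are 1 shares of (1/10)/1 = 1/10 each.
Living: Widad — each takes 1/10.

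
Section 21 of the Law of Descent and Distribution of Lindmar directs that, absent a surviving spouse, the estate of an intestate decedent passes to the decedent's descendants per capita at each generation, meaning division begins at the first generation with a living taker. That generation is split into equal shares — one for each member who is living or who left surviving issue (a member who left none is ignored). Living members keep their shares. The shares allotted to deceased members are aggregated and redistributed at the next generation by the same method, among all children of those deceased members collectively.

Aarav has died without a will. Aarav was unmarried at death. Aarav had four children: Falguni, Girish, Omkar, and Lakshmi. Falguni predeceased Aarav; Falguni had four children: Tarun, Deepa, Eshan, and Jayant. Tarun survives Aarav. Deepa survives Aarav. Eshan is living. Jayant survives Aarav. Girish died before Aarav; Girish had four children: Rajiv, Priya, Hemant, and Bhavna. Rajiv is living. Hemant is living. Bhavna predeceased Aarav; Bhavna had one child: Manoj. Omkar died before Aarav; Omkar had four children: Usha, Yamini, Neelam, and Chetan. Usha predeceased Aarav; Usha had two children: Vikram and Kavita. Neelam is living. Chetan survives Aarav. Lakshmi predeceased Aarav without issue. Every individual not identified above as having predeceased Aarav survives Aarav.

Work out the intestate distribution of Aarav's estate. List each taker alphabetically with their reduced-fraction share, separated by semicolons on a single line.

Chetan 1/12; Deepa 1/12; Eshan 1/12; Hemant 1/12; Jayant 1/12; Kavita 1/18; Manoj 1/18; Neelam 1/12; Priya 1/12; Rajiv 1/12; Tarun 1/12; Vikram 1/18; Yamini 1/12

There is no surviving spouse, so the entire estate passes to Aarav's descendants per capita at each generation.
No one at generation 1 (Falguni, Girish, Omkar) is living; moving to the next generation.
At generation 2 (Tarun, Deepa, Eshan, Jayant, Rajiv, Priya, Hemant, Bhavna, Usha, Yamini, Neelam, Chetan) there are 12 shares of (1)/12 = 1/12 each.
Living: Tarun, Deepa, Eshan, Jayant, Rajiv, Priya, Hemant, Yamini, Neelam, and Chetan — each takes 1/12.
Deceased: Bhavna and Usha. Their combined 1/6 is pooled and carried to generation 3.
At generation 3 (Manoj, Vikram, Kavita) there are 3 shares of (1/6)/3 = 1/18 each.
Living: Manoj, Vikram, and Kavita — each takes 1/18.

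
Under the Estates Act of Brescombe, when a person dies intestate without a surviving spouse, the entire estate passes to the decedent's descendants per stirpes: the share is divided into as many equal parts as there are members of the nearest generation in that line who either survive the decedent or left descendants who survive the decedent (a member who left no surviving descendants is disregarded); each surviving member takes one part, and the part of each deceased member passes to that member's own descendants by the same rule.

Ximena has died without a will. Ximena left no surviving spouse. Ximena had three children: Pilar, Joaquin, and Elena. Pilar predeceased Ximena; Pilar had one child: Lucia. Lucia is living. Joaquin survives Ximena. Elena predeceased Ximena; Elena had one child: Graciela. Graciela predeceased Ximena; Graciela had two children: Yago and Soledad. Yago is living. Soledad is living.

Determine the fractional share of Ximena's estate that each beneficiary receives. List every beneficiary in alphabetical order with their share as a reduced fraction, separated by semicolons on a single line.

Joaquin 1/3; Lucia 1/3; Soledad 1/6; Yago 1/6

There is no surviving spouse, so the entire estate passes to Ximena's descendants per stirpes.
The estate is divided into 3 equal shares of 1/3 among Pilar, Joaquin, Elena.
Pilar predeceased; the 1/3 allotted to Pilar's branch passes to Pilar's issue by representation.
Lucia is the sole taker at this level and receives the full 1/3.
Joaquin is living and takes 1/3.
Elena predeceased; the 1/3 allotted to Elena's branch passes to Elena's issue by representation.
Graciela's line is the sole branch at this level, so the full 1/3 passes to Graciela's issue by representation.
The 1/3 is divided into 2 equal shares of 1/6 among Yago, Soledad.
Yago is living and takes 1/6.
Soledad is living and takes 1/6.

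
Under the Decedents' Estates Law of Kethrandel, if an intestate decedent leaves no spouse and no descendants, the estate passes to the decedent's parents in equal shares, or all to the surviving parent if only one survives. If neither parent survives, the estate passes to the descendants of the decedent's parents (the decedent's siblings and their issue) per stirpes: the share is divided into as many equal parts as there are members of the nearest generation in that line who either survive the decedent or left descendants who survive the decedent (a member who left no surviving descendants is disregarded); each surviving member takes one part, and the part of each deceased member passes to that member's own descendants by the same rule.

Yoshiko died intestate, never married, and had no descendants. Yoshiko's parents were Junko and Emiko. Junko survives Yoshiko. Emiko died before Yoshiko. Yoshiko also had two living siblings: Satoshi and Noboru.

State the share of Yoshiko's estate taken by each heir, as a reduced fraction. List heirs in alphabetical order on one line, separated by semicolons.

Only one parent, Junko, survives, so Junko takes the entire estate. The siblings take nothing because a surviving parent has priority.

Junko 1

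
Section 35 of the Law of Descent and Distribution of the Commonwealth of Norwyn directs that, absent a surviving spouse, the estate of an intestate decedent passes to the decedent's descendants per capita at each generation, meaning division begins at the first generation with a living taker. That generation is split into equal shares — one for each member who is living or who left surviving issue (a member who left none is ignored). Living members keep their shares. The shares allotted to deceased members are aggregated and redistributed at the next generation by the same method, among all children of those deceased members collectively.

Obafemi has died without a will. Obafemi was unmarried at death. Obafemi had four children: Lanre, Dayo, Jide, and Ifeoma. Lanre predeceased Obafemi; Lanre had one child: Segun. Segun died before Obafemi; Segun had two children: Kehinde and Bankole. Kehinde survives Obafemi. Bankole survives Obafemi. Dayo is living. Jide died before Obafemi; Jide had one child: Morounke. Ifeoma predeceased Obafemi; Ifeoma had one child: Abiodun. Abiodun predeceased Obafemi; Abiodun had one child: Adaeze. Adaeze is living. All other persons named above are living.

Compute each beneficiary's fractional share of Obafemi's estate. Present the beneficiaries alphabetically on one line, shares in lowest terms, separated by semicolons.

There is no surviving spouse, so the entire estate passes to Obafemi's descendants per capita at each generation.
At generation 1 (Lanre, Dayo, Jide, Ifeoma) there are 4 shares of (1)/4 = 1/4 each.
Living: Dayo — each takes 1/4.
Deceased: Lanre, Jide, and Ifeoma. Their combined 3/4 is pooled and carried to generation 2.
At generation 2 (Segun, Morounke, Abiodun) there are 3 shares of (3/4)/3 = 1/4 each.
Living: Morounke — each takes 1/4.
Deceased: Segun and Abiodun. Their combined 1/2 is pooled and carried to generation 3.
At generation 3 (Kehinde, Bankole, Adaeze) there are 3 shares of (1/2)/3 = 1/6 each.
Living: Kehinde, Bankole, and Adaeze — each takes 1/6.

Adaeze 1/6; Bankole 1/6; Dayo 1/4; Kehinde 1/6; Morounke 1/4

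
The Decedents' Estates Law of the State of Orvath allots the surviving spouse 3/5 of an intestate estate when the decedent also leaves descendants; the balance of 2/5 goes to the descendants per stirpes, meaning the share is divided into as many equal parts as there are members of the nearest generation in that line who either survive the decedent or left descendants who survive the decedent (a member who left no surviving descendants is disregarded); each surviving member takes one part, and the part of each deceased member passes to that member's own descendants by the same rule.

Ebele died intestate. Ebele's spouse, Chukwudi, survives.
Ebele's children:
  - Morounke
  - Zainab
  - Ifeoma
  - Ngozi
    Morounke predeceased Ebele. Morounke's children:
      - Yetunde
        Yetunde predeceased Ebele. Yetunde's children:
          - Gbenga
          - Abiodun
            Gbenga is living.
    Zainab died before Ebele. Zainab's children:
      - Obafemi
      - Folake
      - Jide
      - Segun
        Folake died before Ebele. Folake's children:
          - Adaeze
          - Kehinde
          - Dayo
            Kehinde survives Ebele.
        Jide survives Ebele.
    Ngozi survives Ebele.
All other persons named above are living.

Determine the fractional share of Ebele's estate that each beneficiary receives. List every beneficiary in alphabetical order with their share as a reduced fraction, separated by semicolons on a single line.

Abiodun 1/20; Adaeze 1/120; Chukwudi 3/5; Dayo 1/120; Gbenga 1/20; Ifeoma 1/10; Jide 1/40; Kehinde 1/120; Ngozi 1/10; Obafemi 1/40; Segun 1/40

Chukwudi, as surviving spouse, takes 3/5.
The remaining 2/5 passes to Ebele's descendants per stirpes.
The 2/5 is divided into 4 equal shares of 1/10 among Morounke, Zainab, Ifeoma, Ngozi.
Morounke predeceased; the 1/10 allotted to Morounke's branch passes to Morounke's issue by representation.
Yetunde's line is the sole branch at this level, so the full 1/10 passes to Yetunde's issue by representation.
The 1/10 is divided into 2 equal shares of 1/20 among Gbenga, Abiodun.
Gbenga is living and takes 1/20.
Abiodun is living and takes 1/20.
Zainab predeceased; the 1/10 allotted to Zainab's branch passes to Zainab's issue by representation.
The 1/10 is divided into 4 equal shares of 1/40 among Obafemi, Folake, Jide, Segun.
Obafemi is living and takes 1/40.
Folake predeceased; the 1/40 allotted to Folake's branch passes to Folake's issue by representation.
The 1/40 is divided into 3 equal shares of 1/120 among Adaeze, Kehinde, Dayo.
Adaeze is living and takes 1/120.
Kehinde is living and takes 1/120.
Dayo is living and takes 1/120.
Jide is living and takes 1/40.
Segun is living and takes 1/40.
Ifeoma is living and takes 1/10.
Ngozi is living and takes 1/10.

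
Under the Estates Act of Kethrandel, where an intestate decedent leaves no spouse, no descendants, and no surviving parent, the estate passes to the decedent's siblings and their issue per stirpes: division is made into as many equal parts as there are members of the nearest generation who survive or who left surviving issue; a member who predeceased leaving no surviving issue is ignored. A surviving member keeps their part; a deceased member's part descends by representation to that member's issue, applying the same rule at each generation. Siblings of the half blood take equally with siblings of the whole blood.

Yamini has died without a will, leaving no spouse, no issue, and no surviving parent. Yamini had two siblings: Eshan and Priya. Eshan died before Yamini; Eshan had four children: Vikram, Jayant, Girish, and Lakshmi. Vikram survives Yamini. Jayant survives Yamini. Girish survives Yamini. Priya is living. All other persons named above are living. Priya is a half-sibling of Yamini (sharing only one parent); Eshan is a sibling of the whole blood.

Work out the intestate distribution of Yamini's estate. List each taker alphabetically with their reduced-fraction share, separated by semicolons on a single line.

No spouse, descendants, or parent survives, so the estate passes to Yamini's siblings per stirpes.
Half-blood and whole-blood siblings take equally under the stated rule.
The estate is divided into 2 equal shares of 1/2 among Eshan, Priya.
Eshan predeceased; the 1/2 allotted to Eshan's branch passes to Eshan's issue by representation.
The 1/2 is divided into 4 equal shares of 1/8 among Vikram, Jayant, Girish, Lakshmi.
Vikram is living and takes 1/8.
Jayant is living and takes 1/8.
Girish is living and takes 1/8.
Lakshmi is living and takes 1/8.
Priya is living and takes 1/2.

Girish 1/8; Jayant 1/8; Lakshmi 1/8; Priya 1/2; Vikram 1/8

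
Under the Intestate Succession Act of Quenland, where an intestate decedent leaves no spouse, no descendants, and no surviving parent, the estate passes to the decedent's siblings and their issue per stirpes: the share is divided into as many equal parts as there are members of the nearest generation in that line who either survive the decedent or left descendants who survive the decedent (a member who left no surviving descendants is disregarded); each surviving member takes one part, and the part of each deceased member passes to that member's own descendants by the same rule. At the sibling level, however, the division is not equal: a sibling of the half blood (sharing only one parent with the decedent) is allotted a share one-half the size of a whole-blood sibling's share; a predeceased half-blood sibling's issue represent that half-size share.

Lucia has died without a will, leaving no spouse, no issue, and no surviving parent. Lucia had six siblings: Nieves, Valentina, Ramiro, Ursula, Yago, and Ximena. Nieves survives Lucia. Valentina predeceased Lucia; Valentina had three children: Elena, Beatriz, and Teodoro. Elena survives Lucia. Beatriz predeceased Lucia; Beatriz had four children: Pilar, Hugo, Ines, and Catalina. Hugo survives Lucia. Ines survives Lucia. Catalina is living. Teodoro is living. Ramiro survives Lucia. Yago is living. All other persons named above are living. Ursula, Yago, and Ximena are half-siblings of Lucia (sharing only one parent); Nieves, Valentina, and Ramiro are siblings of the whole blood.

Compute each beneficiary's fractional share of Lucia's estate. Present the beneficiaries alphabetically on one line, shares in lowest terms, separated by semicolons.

Catalina 1/54; Elena 2/27; Hugo 1/54; Ines 1/54; Nieves 2/9; Pilar 1/54; Ramiro 2/9; Teodoro 2/27; Ursula 1/9; Ximena 1/9; Yago 1/9

No spouse, descendants, or parent survives, so the estate passes to Lucia's siblings per stirpes.
Half-blood siblings count for one-half the weight of whole-blood siblings at the initial division.
Dividing 1 in proportion to weights (total weight 9/2): Nieves (weight 1) → 2/9; Valentina (weight 1) → 2/9; Ramiro (weight 1) → 2/9; Ursula (weight 1/2) → 1/9; Yago (weight 1/2) → 1/9; Ximena (weight 1/2) → 1/9.
Nieves is living and takes 2/9.
Valentina predeceased; the 2/9 allotted to Valentina's branch passes to Valentina's issue by representation.
The 2/9 is divided into 3 equal shares of 2/27 among Elena, Beatriz, Teodoro.
Elena is living and takes 2/27.
Beatriz predeceased; the 2/27 allotted to Beatriz's branch passes to Beatriz's issue by representation.
The 2/27 is divided into 4 equal shares of 1/54 among Pilar, Hugo, Ines, Catalina.
Pilar is living and takes 1/54.
Hugo is living and takes 1/54.
Ines is living and takes 1/54.
Catalina is living and takes 1/54.
Teodoro is living and takes 2/27.
Ramiro is living and takes 2/9.
Ursula is living and takes 1/9.
Yago is living and takes 1/9.
Ximena is living and takes 1/9.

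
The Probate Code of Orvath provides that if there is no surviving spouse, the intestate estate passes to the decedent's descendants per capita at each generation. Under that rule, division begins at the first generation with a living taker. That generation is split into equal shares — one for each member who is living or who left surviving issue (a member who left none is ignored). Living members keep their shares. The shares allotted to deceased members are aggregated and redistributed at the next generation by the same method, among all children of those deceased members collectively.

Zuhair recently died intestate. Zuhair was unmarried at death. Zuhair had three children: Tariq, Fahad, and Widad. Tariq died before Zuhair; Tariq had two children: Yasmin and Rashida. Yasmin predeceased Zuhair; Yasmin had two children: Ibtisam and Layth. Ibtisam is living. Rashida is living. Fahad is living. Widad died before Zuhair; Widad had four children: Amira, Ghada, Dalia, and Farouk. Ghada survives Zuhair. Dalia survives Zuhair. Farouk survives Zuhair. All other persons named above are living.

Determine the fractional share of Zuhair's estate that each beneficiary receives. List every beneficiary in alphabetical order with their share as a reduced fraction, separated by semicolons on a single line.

Amira 1/9; Dalia 1/9; Fahad 1/3; Farouk 1/9; Ghada 1/9; Ibtisam 1/18; Layth 1/18; Rashida 1/9

There is no surviving spouse, so the entire estate passes to Zuhair's descendants per capita at each generation.
At generation 1 (Tariq, Fahad, Widad) there are 3 shares of (1)/3 = 1/3 each.
Living: Fahad — each takes 1/3.
Deceased: Tariq and Widad. Their combined 2/3 is pooled and carried to generation 2.
At generation 2 (Yasmin, Rashida, Amira, Ghada, Dalia, Farouk) there are 6 shares of (2/3)/6 = 1/9 each.
Living: Rashida, Amira, Ghada, Dalia, and Farouk — each takes 1/9.
Deceased: Yasmin. That 1/9 share is carried to generation 3.
At generation 3 (Ibtisam, Layth) there are 2 shares of (1/9)/2 = 1/18 each.
Living: Ibtisam and Layth — each takes 1/18.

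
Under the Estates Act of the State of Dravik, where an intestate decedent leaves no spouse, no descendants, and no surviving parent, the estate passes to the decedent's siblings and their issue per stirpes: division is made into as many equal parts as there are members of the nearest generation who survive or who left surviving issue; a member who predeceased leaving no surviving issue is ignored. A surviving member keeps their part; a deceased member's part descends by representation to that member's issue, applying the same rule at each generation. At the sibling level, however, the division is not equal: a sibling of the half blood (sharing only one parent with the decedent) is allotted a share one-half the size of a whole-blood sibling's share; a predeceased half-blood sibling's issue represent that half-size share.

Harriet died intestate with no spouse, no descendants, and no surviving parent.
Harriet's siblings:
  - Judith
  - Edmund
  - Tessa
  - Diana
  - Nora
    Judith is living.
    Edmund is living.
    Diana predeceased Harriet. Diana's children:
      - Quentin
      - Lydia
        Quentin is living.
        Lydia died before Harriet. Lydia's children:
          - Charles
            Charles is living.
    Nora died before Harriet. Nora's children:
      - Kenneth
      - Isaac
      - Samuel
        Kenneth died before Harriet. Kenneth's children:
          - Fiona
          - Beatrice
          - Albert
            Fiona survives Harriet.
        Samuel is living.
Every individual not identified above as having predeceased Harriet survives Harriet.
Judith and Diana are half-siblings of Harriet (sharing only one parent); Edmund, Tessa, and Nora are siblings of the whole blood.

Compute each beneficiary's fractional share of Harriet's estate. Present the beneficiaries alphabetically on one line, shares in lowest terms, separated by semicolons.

No spouse, descendants, or parent survives, so the estate passes to Harriet's siblings per stirpes.
Half-blood siblings count for one-half the weight of whole-blood siblings at the initial division.
Dividing 1 in proportion to weights (total weight 4): Judith (weight 1/2) → 1/8; Edmund (weight 1) → 1/4; Tessa (weight 1) → 1/4; Diana (weight 1/2) → 1/8; Nora (weight 1) → 1/4.
Judith is living and takes 1/8.
Edmund is living and takes 1/4.
Tessa is living and takes 1/4.
Diana predeceased; the 1/8 allotted to Diana's branch passes to Diana's issue by representation.
The 1/8 is divided into 2 equal shares of 1/16 among Quentin, Lydia.
Quentin is living and takes 1/16.
Lydia predeceased; the 1/16 allotted to Lydia's branch passes to Lydia's issue by representation.
Charles is the sole taker at this level and receives the full 1/16.
Nora predeceased; the 1/4 allotted to Nora's branch passes to Nora's issue by representation.
The 1/4 is divided into 3 equal shares of 1/12 among Kenneth, Isaac, Samuel.
Kenneth predeceased; the 1/12 allotted to Kenneth's branch passes to Kenneth's issue by representation.
The 1/12 is divided into 3 equal shares of 1/36 among Fiona, Beatrice, Albert.
Fiona is living and takes 1/36.
Beatrice is living and takes 1/36.
Albert is living and takes 1/36.
Isaac is living and takes 1/12.
Samuel is living and takes 1/12.

Albert 1/36; Beatrice 1/36; Charles 1/16; Edmund 1/4; Fiona 1/36; Isaac 1/12; Judith 1/8; Quentin 1/16; Samuel 1/12; Tessa 1/4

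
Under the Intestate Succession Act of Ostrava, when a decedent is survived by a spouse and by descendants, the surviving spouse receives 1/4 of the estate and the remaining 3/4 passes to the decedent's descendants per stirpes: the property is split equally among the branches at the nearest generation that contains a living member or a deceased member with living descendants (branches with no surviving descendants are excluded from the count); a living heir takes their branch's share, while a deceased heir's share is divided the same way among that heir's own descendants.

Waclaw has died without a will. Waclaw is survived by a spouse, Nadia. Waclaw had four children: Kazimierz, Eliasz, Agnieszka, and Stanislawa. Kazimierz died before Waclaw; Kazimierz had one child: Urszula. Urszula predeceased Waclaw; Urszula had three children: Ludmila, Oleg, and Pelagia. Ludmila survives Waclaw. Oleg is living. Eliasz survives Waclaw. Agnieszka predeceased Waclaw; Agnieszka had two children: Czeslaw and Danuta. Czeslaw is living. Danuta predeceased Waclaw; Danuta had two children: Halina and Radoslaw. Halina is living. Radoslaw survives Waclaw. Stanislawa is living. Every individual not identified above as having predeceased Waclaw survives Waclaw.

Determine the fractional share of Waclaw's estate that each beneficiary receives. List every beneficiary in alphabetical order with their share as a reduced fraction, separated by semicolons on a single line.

Nadia, as surviving spouse, takes 1/4.
The remaining 3/4 passes to Waclaw's descendants per stirpes.
The 3/4 is divided into 4 equal shares of 3/16 among Kazimierz, Eliasz, Agnieszka, Stanislawa.
Kazimierz predeceased; the 3/16 allotted to Kazimierz's branch passes to Kazimierz's issue by representation.
Urszula's line is the sole branch at this level, so the full 3/16 passes to Urszula's issue by representation.
The 3/16 is divided into 3 equal shares of 1/16 among Ludmila, Oleg, Pelagia.
Ludmila is living and takes 1/16.
Oleg is living and takes 1/16.
Pelagia is living and takes 1/16.
Eliasz is living and takes 3/16.
Agnieszka predeceased; the 3/16 allotted to Agnieszka's branch passes to Agnieszka's issue by representation.
The 3/16 is divided into 2 equal shares of 3/32 among Czeslaw, Danuta.
Czeslaw is living and takes 3/32.
Danuta predeceased; the 3/32 allotted to Danuta's branch passes to Danuta's issue by representation.
The 3/32 is divided into 2 equal shares of 3/64 among Halina, Radoslaw.
Halina is living and takes 3/64.
Radoslaw is living and takes 3/64.
Stanislawa is living and takes 3/16.

Czeslaw 3/32; Eliasz 3/16; Halina 3/64; Ludmila 1/16; Nadia 1/4; Oleg 1/16; Pelagia 1/16; Radoslaw 3/64; Stanislawa 3/16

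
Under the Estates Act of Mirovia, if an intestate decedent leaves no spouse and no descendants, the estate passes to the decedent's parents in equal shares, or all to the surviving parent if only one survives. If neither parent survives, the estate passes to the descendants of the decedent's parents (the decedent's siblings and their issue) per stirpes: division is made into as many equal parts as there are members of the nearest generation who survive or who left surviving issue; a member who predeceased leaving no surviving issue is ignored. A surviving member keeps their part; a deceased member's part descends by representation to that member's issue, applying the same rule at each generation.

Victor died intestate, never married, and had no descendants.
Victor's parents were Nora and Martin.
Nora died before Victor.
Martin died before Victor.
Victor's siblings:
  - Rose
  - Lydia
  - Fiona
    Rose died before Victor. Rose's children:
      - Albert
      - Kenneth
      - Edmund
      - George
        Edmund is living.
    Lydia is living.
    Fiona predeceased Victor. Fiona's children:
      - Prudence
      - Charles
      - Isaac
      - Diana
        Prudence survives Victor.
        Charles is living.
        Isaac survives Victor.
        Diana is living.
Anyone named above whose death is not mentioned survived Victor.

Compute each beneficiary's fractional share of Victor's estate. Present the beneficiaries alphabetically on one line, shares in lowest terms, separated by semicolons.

Neither parent survives and there are no descendants, so the estate passes to Victor's siblings and their issue per stirpes.
The estate is divided into 3 equal shares of 1/3 among Rose, Lydia, Fiona.
Rose predeceased; the 1/3 allotted to Rose's branch passes to Rose's issue by representation.
The 1/3 is divided into 4 equal shares of 1/12 among Albert, Kenneth, Edmund, George.
Albert is living and takes 1/12.
Kenneth is living and takes 1/12.
Edmund is living and takes 1/12.
George is living and takes 1/12.
Lydia is living and takes 1/3.
Fiona predeceased; the 1/3 allotted to Fiona's branch passes to Fiona's issue by representation.
The 1/3 is divided into 4 equal shares of 1/12 among Prudence, Charles, Isaac, Diana.
Prudence is living and takes 1/12.
Charles is living and takes 1/12.
Isaac is living and takes 1/12.
Diana is living and takes 1/12.

Albert 1/12; Charles 1/12; Diana 1/12; Edmund 1/12; George 1/12; Isaac 1/12; Kenneth 1/12; Lydia 1/3; Prudence 1/12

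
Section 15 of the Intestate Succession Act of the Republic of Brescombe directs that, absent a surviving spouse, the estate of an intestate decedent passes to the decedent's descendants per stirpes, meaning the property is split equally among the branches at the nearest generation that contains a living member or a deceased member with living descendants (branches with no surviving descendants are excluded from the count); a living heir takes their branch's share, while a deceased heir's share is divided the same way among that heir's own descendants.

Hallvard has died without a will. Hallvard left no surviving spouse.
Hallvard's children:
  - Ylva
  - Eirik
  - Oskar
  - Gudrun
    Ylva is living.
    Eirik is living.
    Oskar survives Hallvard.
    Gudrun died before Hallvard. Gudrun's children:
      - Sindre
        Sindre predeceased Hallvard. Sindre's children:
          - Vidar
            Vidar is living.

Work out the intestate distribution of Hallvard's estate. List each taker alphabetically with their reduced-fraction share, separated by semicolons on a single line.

Eirik 1/4; Oskar 1/4; Vidar 1/4; Ylva 1/4

There is no surviving spouse, so the entire estate passes to Hallvard's descendants per stirpes.
The estate is divided into 4 equal shares of 1/4 among Ylva, Eirik, Oskar, Gudrun.
Ylva is living and takes 1/4.
Eirik is living and takes 1/4.
Oskar is living and takes 1/4.
Gudrun predeceased; the 1/4 allotted to Gudrun's branch passes to Gudrun's issue by representation.
Sindre's line is the sole branch at this level, so the full 1/4 passes to Sindre's issue by representation.
Vidar is the sole taker at this level and receives the full 1/4.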